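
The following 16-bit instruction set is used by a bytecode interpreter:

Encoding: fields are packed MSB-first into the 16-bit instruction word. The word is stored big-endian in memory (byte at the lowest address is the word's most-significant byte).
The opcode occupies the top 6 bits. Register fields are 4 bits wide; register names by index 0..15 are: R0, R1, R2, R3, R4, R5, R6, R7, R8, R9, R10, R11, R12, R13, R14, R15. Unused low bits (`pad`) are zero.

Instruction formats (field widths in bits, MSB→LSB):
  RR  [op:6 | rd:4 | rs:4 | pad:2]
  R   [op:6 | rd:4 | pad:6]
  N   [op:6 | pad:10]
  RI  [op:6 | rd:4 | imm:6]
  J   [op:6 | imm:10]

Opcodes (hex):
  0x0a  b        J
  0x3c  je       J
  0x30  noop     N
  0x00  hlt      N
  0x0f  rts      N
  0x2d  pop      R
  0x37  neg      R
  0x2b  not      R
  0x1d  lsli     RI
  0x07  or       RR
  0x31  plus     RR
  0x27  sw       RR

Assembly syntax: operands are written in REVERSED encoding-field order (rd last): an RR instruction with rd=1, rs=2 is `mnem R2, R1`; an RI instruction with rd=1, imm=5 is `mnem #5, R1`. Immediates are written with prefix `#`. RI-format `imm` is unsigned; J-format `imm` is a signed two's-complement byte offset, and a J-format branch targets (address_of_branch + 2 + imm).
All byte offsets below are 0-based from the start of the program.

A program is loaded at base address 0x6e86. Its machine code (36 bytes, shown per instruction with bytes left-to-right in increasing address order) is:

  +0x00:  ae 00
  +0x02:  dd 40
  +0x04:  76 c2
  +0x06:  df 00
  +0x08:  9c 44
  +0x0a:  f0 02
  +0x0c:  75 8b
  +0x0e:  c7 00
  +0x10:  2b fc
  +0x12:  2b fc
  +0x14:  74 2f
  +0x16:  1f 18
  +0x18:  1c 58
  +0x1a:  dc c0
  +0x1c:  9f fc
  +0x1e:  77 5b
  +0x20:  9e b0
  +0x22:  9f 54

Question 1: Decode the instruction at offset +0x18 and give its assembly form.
[18] 1c 58 → 0x1c58
  op=0x1c58>>10=0x7 ⇒ or (RR)
  [9:6] rd=1 = R1
  [5:2] rs=6 = R6

or R6, R1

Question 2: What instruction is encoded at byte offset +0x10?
b #-4

+0x10: 2b fc ⇒ word 0x2bfc (big)
  opcode bits[15:10]=0xa: b/J
  [9:0] imm=1020 (s10→-4) = #-4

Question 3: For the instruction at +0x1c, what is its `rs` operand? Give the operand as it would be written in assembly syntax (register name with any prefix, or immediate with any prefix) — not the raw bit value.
[1c] 9f fc → 0x9ffc
  op=0x9ffc>>10=0x27 ⇒ sw (RR)
  rd@[9:6]=0xf ⇒ R15
  rs@[5:2]=0xf ⇒ R15

R15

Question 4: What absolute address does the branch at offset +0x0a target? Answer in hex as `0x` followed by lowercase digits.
+0x0a: f0 02 ⇒ word 0xf002 (big)
  opcode bits[15:10]=0x3c: je/J
  imm@[9:0]=0x2 ⇒ #2
  target = base 0x6e86 + off 0x0a + 2 + imm 2 = 0x6e94

0x6e94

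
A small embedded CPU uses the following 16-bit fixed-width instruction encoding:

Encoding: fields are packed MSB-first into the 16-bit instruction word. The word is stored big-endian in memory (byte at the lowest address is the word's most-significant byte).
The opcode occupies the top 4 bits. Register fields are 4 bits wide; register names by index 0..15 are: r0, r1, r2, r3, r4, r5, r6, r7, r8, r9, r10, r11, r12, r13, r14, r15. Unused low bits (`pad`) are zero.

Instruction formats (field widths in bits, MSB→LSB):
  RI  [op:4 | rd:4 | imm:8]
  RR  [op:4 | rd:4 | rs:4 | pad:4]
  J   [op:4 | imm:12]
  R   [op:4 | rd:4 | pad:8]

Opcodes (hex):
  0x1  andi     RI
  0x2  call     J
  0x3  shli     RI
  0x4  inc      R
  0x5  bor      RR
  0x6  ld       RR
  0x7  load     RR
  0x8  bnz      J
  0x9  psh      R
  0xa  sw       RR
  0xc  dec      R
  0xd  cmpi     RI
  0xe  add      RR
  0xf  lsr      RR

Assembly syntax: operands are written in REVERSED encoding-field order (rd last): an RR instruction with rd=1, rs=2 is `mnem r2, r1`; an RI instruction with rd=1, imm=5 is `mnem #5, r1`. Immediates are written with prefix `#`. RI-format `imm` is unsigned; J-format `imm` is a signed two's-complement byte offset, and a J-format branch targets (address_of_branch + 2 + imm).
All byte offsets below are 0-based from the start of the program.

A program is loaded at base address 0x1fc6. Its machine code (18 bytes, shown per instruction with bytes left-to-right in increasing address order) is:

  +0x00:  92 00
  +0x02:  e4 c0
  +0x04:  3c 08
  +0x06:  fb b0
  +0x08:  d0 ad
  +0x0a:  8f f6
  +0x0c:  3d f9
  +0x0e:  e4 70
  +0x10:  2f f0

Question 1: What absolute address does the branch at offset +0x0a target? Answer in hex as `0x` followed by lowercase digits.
+0x0a: 8f f6 ⇒ word 0x8ff6 (big)
  top 4b → 0x8 → bnz [J]
  imm@[11:0]=0xff6 (s12→-10) ⇒ #-10
  target = base 0x1fc6 + off 0x0a + 2 + imm -10 = 0x1fc8

0x1fc8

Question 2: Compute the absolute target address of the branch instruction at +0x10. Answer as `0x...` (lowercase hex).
off 0x10: read 2f f0 as big → 0x2ff0
  top 4b → 0x2 → call [J]
  imm: (w>>0)&0xfff=0xff0 (s12→-16) → #-16
  target = base 0x1fc6 + off 0x10 + 2 + imm -16 = 0x1fc8

0x1fc8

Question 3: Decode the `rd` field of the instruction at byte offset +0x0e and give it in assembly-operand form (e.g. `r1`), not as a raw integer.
r4

[0e] e4 70 → 0xe470
  opcode bits[15:12]=0xe: add/RR
  rd: (w>>8)&0xf=0x4 → r4
  rs: (w>>4)&0xf=0x7 → r7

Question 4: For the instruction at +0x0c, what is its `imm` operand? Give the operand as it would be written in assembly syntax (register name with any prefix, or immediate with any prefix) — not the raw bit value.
#249

+0x0c: 3d f9 ⇒ word 0x3df9 (big)
  op=0x3df9>>12=0x3 ⇒ shli (RI)
  [11:8] rd=13 = r13
  [7:0] imm=249 = #249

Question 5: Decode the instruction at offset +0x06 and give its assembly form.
off 0x06: read fb b0 as big → 0xfbb0
  opcode bits[15:12]=0xf: lsr/RR
  rd: (w>>8)&0xf=0xb → r11
  rs: (w>>4)&0xf=0xb → r11

lsr r11, r11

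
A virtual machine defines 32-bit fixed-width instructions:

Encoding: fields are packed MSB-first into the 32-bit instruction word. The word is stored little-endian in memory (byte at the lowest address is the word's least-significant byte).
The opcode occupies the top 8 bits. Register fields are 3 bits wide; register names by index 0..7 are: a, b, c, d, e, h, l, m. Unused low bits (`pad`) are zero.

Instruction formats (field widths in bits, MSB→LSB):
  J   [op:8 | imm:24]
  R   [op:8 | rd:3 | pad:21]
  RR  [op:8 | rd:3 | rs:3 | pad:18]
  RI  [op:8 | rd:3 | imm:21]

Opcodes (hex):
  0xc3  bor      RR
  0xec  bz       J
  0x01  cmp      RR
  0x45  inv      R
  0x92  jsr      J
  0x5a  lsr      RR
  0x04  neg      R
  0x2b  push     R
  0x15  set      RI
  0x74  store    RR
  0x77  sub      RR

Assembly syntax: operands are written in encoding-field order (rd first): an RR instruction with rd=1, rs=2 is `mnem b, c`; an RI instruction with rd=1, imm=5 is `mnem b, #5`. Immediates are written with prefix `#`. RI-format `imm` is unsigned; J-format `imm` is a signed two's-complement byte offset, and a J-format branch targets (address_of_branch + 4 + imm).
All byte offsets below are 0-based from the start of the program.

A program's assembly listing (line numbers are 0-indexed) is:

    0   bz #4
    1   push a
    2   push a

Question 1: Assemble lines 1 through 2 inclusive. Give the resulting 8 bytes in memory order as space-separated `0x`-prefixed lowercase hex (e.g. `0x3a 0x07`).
1. push fields op=0x2b:8|rd=0:3|pad=0:21 → word 2b000000h → 00 00 00 2b
2. push fields op=0x2b:8|rd=0:3|pad=0:21 → word 2b000000h → 00 00 00 2b

0x00 0x00 0x00 0x2b 0x00 0x00 0x00 0x2b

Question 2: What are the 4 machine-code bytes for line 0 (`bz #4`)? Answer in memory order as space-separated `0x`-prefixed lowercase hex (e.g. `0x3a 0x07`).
0. bz fields op=0xec:8|imm=4:24 → word ec000004h → 04 00 00 ec

0x04 0x00 0x00 0xec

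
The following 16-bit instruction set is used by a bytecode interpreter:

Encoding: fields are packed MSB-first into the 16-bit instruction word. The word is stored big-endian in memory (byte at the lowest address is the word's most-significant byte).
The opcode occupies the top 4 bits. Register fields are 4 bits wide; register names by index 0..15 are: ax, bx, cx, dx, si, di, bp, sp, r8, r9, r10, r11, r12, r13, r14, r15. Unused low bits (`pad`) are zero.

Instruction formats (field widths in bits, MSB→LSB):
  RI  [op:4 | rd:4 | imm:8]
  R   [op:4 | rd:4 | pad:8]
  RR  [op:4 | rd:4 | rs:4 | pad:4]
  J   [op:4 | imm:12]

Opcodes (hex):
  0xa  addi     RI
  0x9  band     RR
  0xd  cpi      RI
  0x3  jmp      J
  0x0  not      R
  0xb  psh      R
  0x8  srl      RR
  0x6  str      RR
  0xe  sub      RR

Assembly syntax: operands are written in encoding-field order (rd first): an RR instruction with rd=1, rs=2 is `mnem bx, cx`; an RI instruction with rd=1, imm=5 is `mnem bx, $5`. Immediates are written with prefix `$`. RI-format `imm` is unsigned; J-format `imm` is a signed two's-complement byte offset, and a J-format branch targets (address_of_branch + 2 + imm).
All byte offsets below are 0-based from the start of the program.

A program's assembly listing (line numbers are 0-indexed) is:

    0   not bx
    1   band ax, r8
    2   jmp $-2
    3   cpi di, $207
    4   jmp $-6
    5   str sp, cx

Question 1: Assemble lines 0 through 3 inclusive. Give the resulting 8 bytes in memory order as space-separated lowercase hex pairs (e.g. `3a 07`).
L0: not op=0x0:4|rd=1:4|pad=0:8 ⇒ 0x0100 ⇒ big 01 00
L1: band op=0x9:4|rd=0:4|rs=8:4|pad=0:4 ⇒ 0x9080 ⇒ big 90 80
L2: jmp op=0x3:4|imm=-2:12 ⇒ 0x3ffe ⇒ big 3f fe
L3: cpi op=0xd:4|rd=5:4|imm=207:8 ⇒ 0xd5cf ⇒ big d5 cf

01 00 90 80 3f fe d5 cf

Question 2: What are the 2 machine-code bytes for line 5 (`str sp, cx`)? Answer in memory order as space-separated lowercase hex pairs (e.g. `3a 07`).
L5: str op=0x6:4|rd=7:4|rs=2:4|pad=0:4 ⇒ 0x6720 ⇒ big 67 20

67 20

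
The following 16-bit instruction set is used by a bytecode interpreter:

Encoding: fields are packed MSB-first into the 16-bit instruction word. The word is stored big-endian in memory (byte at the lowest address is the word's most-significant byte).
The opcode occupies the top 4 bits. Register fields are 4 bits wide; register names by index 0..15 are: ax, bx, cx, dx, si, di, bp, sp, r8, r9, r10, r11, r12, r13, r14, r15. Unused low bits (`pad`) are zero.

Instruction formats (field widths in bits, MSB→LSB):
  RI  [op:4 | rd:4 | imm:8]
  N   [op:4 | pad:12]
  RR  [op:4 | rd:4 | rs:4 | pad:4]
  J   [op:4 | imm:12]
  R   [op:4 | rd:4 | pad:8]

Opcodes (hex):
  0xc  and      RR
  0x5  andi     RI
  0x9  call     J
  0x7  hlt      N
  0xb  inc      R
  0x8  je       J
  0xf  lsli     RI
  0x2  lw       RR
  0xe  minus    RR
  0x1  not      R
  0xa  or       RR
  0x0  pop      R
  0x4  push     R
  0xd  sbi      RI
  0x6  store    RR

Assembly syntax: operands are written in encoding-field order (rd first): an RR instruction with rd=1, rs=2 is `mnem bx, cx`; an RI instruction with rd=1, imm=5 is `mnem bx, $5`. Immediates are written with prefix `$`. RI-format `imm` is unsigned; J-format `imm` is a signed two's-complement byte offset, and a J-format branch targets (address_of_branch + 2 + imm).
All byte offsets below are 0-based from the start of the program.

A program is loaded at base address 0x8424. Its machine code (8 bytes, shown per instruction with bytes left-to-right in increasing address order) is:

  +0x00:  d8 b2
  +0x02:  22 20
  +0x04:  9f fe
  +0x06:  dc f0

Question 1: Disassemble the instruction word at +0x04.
off 0x04: read 9f fe as big → 0x9ffe
  opcode bits[15:12]=0x9: call/J
  [11:0] imm=4094 (s12→-2) = $-2

call $-2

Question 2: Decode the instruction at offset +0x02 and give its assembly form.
lw cx, cx

off 0x02: read 22 20 as big → 0x2220
  top 4b → 0x2 → lw [RR]
  rd@[11:8]=0x2 ⇒ cx
  rs@[7:4]=0x2 ⇒ cx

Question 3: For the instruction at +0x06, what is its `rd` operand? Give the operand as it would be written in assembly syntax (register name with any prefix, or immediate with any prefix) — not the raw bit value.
r12

off 0x06: read dc f0 as big → 0xdcf0
  top 4b → 0xd → sbi [RI]
  [11:8] rd=12 = r12
  [7:0] imm=240 = $240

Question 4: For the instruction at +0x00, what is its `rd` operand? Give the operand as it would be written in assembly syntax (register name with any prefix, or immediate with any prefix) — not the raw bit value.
r8

+0x00: d8 b2 ⇒ word 0xd8b2 (big)
  opcode bits[15:12]=0xd: sbi/RI
  rd: (w>>8)&0xf=0x8 → r8
  imm: (w>>0)&0xff=0xb2 → $178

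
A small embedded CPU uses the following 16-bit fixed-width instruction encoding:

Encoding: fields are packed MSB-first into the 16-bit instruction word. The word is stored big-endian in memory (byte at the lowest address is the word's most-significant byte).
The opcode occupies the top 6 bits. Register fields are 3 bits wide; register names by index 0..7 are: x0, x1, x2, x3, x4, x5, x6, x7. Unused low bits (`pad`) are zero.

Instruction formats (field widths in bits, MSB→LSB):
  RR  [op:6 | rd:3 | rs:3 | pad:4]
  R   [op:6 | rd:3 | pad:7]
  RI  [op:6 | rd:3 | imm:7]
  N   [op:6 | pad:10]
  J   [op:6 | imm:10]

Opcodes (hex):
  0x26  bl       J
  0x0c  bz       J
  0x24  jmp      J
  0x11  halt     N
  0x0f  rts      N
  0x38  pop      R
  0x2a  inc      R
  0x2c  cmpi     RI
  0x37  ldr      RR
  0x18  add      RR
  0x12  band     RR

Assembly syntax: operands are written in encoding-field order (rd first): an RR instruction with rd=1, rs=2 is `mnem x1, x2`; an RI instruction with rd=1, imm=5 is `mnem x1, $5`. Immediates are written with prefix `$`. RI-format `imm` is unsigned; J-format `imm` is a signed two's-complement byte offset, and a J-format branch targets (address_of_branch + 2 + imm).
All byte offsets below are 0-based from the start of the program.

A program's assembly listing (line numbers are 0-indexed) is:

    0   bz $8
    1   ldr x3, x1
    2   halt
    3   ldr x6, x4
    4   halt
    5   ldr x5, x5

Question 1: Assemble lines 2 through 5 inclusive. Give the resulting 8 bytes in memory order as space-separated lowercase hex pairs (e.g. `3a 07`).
44 00 df 40 44 00 de d0

line 2 (halt): pack op=0x11:6|pad=0:10 = 0x4400; big→ 44 00
line 3 (ldr): pack op=0x37:6|rd=6:3|rs=4:3|pad=0:4 = 0xdf40; big→ df 40
line 4 (halt): pack op=0x11:6|pad=0:10 = 0x4400; big→ 44 00
line 5 (ldr): pack op=0x37:6|rd=5:3|rs=5:3|pad=0:4 = 0xded0; big→ de d0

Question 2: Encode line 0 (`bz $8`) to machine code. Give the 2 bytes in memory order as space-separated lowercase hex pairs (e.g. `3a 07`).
30 08

0. bz fields op=0xc:6|imm=8:10 → word 3008h → 30 08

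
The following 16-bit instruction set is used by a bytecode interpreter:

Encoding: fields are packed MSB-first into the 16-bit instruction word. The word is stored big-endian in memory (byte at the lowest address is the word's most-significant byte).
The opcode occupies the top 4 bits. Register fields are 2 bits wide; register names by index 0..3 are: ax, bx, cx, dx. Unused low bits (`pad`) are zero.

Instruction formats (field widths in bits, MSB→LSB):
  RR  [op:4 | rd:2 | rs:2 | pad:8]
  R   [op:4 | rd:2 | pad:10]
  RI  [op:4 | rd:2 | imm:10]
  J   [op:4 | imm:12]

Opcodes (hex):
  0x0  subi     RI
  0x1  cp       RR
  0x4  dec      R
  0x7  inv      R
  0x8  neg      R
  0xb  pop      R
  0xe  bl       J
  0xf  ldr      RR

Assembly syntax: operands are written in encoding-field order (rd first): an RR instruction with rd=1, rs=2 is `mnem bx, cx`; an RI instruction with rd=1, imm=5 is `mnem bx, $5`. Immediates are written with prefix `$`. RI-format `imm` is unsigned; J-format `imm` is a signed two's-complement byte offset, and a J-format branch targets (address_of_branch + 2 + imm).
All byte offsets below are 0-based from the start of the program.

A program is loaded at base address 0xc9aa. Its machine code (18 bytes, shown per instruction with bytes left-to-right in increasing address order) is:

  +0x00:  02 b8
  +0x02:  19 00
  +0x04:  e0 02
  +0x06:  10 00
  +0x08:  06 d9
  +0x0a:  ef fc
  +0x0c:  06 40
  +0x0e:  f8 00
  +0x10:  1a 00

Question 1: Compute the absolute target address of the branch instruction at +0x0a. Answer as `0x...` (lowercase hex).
0xc9b2

off 0x0a: read ef fc as big → 0xeffc
  top 4b → 0xe → bl [J]
  [11:0] imm=4092 (s12→-4) = $-4
  target = base 0xc9aa + off 0x0a + 2 + imm -4 = 0xc9b2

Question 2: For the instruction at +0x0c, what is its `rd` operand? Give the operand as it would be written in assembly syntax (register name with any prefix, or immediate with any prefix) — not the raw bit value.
bx

off 0x0c: read 06 40 as big → 0x0640
  opcode bits[15:12]=0x0: subi/RI
  rd: (w>>10)&0x3=0x1 → bx
  imm: (w>>0)&0x3ff=0x240 → $576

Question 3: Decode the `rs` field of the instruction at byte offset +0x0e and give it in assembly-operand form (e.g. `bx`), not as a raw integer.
off 0x0e: read f8 00 as big → 0xf800
  top 4b → 0xf → ldr [RR]
  [11:10] rd=2 = cx
  [9:8] rs=0 = ax

ax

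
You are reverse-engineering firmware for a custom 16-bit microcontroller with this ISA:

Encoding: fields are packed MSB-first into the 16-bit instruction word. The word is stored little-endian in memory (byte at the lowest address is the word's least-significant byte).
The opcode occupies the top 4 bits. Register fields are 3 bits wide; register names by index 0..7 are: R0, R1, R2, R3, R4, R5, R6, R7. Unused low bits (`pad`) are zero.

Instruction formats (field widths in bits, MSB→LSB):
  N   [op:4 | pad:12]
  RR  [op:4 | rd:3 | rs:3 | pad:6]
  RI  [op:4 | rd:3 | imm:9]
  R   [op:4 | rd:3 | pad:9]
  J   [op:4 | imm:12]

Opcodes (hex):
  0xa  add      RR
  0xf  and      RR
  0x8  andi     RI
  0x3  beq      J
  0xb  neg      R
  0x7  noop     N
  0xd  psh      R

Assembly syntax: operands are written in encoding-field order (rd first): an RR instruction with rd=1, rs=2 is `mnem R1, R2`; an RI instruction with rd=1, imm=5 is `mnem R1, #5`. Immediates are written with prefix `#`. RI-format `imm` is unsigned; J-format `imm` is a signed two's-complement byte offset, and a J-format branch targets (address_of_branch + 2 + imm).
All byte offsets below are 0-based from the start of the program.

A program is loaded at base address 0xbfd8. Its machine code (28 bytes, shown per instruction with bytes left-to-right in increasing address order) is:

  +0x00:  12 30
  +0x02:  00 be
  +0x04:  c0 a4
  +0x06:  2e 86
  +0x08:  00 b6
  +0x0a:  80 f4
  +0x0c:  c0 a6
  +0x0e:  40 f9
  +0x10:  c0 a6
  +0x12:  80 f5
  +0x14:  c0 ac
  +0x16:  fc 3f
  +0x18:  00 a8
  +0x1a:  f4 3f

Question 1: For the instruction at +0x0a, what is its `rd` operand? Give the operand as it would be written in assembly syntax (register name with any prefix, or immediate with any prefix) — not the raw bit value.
off 0x0a: read 80 f4 as little → 0xf480
  opcode bits[15:12]=0xf: and/RR
  [11:9] rd=2 = R2
  [8:6] rs=2 = R2

R2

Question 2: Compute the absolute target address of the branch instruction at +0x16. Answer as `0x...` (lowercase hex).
0xbfec

+0x16: fc 3f ⇒ word 0x3ffc (little)
  top 4b → 0x3 → beq [J]
  [11:0] imm=4092 (s12→-4) = #-4
  target = base 0xbfd8 + off 0x16 + 2 + imm -4 = 0xbfec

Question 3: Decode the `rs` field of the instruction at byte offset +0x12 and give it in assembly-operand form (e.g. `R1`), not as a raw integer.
@+12  little-endian(80 f5) = 0xf580
  opcode bits[15:12]=0xf: and/RR
  rd: (w>>9)&0x7=0x2 → R2
  rs: (w>>6)&0x7=0x6 → R6

R6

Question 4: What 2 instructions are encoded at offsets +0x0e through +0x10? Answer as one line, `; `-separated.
[0e] 40 f9 → 0xf940
  top 4b → 0xf → and [RR]
  [11:9] rd=4 = R4
  [8:6] rs=5 = R5
[10] c0 a6 → 0xa6c0
  top 4b → 0xa → add [RR]
  [11:9] rd=3 = R3
  [8:6] rs=3 = R3

and R4, R5; add R3, R3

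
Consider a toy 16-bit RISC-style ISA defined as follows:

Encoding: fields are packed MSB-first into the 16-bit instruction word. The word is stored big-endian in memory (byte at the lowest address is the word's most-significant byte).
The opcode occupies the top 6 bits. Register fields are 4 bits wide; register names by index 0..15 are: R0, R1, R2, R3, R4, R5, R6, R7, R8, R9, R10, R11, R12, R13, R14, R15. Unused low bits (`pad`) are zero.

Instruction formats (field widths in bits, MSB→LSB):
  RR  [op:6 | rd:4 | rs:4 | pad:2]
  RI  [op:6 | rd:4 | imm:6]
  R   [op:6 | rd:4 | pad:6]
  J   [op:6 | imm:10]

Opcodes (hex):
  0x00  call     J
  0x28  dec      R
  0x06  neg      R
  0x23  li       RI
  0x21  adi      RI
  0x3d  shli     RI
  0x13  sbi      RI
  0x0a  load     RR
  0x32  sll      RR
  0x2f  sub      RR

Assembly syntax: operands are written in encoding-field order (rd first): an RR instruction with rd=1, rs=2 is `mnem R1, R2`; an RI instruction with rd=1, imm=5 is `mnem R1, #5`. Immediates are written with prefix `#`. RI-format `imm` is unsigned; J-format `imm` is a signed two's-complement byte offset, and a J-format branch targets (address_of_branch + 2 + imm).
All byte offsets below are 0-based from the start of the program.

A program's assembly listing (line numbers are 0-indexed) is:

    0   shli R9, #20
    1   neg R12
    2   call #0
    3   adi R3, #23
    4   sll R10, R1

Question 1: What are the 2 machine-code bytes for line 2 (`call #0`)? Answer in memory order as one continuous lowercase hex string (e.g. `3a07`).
2. call fields op=0x0:6|imm=0:10 → word 0000h → 00 00

0000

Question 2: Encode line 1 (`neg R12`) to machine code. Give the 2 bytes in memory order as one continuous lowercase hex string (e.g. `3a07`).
1b00

1. neg fields op=0x6:6|rd=12:4|pad=0:6 → word 1b00h → 1b 00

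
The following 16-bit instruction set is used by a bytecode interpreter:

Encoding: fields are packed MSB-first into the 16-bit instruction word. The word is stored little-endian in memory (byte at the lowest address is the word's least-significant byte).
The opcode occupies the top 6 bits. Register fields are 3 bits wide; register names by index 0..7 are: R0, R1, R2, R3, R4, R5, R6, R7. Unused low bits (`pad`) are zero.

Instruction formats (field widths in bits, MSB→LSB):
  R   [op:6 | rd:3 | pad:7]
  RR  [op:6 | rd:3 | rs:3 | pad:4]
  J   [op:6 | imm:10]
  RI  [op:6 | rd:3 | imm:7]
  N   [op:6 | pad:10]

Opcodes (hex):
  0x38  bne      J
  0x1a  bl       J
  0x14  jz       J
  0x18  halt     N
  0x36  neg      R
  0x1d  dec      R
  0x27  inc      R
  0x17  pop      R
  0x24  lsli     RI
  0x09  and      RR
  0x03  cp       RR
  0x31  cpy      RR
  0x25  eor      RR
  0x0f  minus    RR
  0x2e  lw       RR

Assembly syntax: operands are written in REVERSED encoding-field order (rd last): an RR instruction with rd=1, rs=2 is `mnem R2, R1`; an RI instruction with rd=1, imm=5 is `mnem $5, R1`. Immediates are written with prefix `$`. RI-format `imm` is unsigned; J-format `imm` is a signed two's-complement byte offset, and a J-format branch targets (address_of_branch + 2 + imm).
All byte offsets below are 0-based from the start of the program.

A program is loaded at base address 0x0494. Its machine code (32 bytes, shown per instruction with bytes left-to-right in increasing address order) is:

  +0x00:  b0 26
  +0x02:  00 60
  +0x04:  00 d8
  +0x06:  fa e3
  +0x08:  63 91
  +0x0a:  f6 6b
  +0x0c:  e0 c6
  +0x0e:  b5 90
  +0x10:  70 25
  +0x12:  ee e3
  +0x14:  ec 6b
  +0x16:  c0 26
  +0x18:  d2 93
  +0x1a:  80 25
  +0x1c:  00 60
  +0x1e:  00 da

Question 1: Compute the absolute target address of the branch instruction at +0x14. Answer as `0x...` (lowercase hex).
off 0x14: read ec 6b as little → 0x6bec
  op=0x6bec>>10=0x1a ⇒ bl (J)
  imm@[9:0]=0x3ec (s10→-20) ⇒ $-20
  target = base 0x0494 + off 0x14 + 2 + imm -20 = 0x0496

0x0496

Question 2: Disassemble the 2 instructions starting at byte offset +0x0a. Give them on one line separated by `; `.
[0a] f6 6b → 0x6bf6
  op=0x6bf6>>10=0x1a ⇒ bl (J)
  [9:0] imm=1014 (s10→-10) = $-10
[0c] e0 c6 → 0xc6e0
  op=0xc6e0>>10=0x31 ⇒ cpy (RR)
  [9:7] rd=5 = R5
  [6:4] rs=6 = R6

bl $-10; cpy R6, R5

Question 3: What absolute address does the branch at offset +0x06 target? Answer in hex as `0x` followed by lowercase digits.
0x0496

+0x06: fa e3 ⇒ word 0xe3fa (little)
  opcode bits[15:10]=0x38: bne/J
  imm: (w>>0)&0x3ff=0x3fa (s10→-6) → $-6
  target = base 0x0494 + off 0x06 + 2 + imm -6 = 0x0496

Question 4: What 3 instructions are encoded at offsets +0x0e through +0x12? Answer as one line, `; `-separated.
off 0x0e: read b5 90 as little → 0x90b5
  opcode bits[15:10]=0x24: lsli/RI
  rd: (w>>7)&0x7=0x1 → R1
  imm: (w>>0)&0x7f=0x35 → $53
off 0x10: read 70 25 as little → 0x2570
  opcode bits[15:10]=0x9: and/RR
  rd: (w>>7)&0x7=0x2 → R2
  rs: (w>>4)&0x7=0x7 → R7
off 0x12: read ee e3 as little → 0xe3ee
  opcode bits[15:10]=0x38: bne/J
  imm: (w>>0)&0x3ff=0x3ee (s10→-18) → $-18

lsli $53, R1; and R7, R2; bne $-18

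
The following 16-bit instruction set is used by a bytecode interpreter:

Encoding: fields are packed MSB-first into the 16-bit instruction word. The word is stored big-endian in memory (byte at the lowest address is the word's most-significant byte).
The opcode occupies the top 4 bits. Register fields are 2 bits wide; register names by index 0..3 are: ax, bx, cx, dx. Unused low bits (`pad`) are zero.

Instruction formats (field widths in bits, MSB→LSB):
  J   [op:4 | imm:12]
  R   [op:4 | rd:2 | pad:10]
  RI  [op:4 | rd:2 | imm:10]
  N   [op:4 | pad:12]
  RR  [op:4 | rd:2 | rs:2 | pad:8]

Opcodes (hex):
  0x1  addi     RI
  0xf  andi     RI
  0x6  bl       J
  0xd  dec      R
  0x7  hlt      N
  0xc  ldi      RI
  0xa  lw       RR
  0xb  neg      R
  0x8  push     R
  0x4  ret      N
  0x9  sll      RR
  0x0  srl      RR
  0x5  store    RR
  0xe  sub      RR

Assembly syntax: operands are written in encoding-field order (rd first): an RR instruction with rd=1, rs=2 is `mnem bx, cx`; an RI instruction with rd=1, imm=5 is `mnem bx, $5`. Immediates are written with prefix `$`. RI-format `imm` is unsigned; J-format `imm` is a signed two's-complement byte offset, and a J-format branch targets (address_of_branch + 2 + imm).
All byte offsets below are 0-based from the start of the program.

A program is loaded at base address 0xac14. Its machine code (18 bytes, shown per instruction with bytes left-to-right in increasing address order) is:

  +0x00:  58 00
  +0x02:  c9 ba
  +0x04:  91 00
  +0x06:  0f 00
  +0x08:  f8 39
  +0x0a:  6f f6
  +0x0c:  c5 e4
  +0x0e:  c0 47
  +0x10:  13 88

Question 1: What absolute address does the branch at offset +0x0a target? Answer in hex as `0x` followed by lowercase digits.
0xac16

+0x0a: 6f f6 ⇒ word 0x6ff6 (big)
  top 4b → 0x6 → bl [J]
  imm@[11:0]=0xff6 (s12→-10) ⇒ $-10
  target = base 0xac14 + off 0x0a + 2 + imm -10 = 0xac16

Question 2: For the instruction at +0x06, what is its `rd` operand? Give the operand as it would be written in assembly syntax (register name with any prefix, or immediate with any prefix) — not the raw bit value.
+0x06: 0f 00 ⇒ word 0x0f00 (big)
  opcode bits[15:12]=0x0: srl/RR
  rd: (w>>10)&0x3=0x3 → dx
  rs: (w>>8)&0x3=0x3 → dx

dx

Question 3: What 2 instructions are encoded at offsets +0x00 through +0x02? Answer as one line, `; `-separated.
store cx, ax; ldi cx, $442

[00] 58 00 → 0x5800
  top 4b → 0x5 → store [RR]
  rd@[11:10]=0x2 ⇒ cx
  rs@[9:8]=0x0 ⇒ ax
[02] c9 ba → 0xc9ba
  top 4b → 0xc → ldi [RI]
  rd@[11:10]=0x2 ⇒ cx
  imm@[9:0]=0x1ba ⇒ $442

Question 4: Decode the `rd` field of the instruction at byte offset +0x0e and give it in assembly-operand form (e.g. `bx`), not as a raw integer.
ax

[0e] c0 47 → 0xc047
  opcode bits[15:12]=0xc: ldi/RI
  rd: (w>>10)&0x3=0x0 → ax
  imm: (w>>0)&0x3ff=0x47 → $71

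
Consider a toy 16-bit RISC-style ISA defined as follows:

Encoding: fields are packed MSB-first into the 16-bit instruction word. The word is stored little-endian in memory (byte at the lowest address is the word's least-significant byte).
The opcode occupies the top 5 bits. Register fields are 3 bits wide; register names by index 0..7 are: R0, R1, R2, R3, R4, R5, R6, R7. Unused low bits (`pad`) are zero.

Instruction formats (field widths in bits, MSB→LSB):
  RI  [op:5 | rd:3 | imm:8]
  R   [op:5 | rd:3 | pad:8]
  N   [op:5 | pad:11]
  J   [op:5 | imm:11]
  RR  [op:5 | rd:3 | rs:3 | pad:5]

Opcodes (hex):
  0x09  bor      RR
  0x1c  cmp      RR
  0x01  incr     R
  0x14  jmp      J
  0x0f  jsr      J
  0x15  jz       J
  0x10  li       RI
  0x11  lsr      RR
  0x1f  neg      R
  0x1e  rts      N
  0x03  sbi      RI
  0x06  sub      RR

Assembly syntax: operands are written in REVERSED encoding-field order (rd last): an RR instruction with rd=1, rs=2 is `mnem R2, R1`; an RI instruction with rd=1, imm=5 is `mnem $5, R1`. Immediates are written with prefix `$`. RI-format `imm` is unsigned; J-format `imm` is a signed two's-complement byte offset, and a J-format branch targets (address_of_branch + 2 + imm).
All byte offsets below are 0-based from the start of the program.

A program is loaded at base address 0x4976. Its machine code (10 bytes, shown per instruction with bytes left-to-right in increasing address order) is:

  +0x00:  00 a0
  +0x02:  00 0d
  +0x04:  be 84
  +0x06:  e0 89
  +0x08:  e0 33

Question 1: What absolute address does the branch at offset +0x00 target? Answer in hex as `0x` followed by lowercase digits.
@+00  little-endian(00 a0) = 0xa000
  opcode bits[15:11]=0x14: jmp/J
  imm: (w>>0)&0x7ff=0x0 → $0
  target = base 0x4976 + off 0x00 + 2 + imm 0 = 0x4978

0x4978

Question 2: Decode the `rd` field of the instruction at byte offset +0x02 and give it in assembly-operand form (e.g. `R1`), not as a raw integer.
+0x02: 00 0d ⇒ word 0x0d00 (little)
  op=0x0d00>>11=0x1 ⇒ incr (R)
  [10:8] rd=5 = R5

R5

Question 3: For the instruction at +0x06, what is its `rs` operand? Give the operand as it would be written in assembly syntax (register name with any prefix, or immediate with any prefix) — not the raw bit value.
R7

@+06  little-endian(e0 89) = 0x89e0
  opcode bits[15:11]=0x11: lsr/RR
  [10:8] rd=1 = R1
  [7:5] rs=7 = R7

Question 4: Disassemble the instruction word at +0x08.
sub R7, R3

+0x08: e0 33 ⇒ word 0x33e0 (little)
  top 5b → 0x6 → sub [RR]
  rd: (w>>8)&0x7=0x3 → R3
  rs: (w>>5)&0x7=0x7 → R7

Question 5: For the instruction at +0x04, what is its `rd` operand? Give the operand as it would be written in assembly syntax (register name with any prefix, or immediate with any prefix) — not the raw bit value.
R4

[04] be 84 → 0x84be
  op=0x84be>>11=0x10 ⇒ li (RI)
  rd@[10:8]=0x4 ⇒ R4
  imm@[7:0]=0xbe ⇒ $190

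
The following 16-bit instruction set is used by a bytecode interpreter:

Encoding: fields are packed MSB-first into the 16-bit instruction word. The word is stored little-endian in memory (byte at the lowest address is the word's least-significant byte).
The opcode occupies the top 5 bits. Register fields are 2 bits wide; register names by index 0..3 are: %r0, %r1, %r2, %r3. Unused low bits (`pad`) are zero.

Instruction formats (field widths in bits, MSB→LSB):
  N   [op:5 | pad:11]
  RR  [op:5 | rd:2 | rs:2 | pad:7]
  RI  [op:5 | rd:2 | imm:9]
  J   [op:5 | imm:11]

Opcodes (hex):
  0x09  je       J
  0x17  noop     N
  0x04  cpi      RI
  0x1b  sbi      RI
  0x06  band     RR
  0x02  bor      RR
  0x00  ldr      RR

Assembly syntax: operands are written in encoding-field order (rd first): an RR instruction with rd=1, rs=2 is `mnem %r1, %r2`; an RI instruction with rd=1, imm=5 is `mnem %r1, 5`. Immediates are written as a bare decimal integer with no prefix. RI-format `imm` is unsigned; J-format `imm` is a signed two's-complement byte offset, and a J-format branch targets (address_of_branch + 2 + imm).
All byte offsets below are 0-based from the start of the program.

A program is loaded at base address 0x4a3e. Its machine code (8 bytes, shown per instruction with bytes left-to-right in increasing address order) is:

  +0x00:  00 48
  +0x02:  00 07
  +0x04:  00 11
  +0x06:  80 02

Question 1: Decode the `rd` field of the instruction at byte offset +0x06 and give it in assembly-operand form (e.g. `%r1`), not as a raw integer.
+0x06: 80 02 ⇒ word 0x0280 (little)
  top 5b → 0x0 → ldr [RR]
  [10:9] rd=1 = %r1
  [8:7] rs=1 = %r1

%r1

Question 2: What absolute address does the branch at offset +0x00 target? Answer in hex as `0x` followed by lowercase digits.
[00] 00 48 → 0x4800
  top 5b → 0x9 → je [J]
  [10:0] imm=0 = 0
  target = base 0x4a3e + off 0x00 + 2 + imm 0 = 0x4a40

0x4a40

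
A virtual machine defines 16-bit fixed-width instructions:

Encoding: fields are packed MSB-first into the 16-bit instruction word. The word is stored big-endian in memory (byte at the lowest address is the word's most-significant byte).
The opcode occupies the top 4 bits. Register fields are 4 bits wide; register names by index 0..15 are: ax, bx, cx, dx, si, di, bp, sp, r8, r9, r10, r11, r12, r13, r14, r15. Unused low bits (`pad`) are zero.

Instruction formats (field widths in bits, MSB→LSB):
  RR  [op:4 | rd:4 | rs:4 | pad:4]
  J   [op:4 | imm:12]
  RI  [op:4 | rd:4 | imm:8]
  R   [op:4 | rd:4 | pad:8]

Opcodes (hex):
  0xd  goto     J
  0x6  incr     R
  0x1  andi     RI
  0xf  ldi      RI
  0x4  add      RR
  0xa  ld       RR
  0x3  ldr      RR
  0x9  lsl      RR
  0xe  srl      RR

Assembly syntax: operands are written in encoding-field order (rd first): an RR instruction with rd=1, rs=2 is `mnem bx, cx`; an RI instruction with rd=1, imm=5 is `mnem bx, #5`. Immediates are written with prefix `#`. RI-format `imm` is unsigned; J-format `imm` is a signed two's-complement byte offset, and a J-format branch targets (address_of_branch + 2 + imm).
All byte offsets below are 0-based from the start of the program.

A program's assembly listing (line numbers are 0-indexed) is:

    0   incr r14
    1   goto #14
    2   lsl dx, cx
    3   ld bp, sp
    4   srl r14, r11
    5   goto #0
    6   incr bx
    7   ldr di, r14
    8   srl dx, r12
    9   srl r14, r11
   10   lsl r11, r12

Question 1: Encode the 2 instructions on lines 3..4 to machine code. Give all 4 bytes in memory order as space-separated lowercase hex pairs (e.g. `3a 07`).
3. ld fields op=0xa:4|rd=6:4|rs=7:4|pad=0:4 → word a670h → a6 70
4. srl fields op=0xe:4|rd=14:4|rs=11:4|pad=0:4 → word eeb0h → ee b0

a6 70 ee b0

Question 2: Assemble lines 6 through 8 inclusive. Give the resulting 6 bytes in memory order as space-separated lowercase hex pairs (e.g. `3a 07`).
line 6 (incr): pack op=0x6:4|rd=1:4|pad=0:8 = 0x6100; big→ 61 00
line 7 (ldr): pack op=0x3:4|rd=5:4|rs=14:4|pad=0:4 = 0x35e0; big→ 35 e0
line 8 (srl): pack op=0xe:4|rd=3:4|rs=12:4|pad=0:4 = 0xe3c0; big→ e3 c0

61 00 35 e0 e3 c0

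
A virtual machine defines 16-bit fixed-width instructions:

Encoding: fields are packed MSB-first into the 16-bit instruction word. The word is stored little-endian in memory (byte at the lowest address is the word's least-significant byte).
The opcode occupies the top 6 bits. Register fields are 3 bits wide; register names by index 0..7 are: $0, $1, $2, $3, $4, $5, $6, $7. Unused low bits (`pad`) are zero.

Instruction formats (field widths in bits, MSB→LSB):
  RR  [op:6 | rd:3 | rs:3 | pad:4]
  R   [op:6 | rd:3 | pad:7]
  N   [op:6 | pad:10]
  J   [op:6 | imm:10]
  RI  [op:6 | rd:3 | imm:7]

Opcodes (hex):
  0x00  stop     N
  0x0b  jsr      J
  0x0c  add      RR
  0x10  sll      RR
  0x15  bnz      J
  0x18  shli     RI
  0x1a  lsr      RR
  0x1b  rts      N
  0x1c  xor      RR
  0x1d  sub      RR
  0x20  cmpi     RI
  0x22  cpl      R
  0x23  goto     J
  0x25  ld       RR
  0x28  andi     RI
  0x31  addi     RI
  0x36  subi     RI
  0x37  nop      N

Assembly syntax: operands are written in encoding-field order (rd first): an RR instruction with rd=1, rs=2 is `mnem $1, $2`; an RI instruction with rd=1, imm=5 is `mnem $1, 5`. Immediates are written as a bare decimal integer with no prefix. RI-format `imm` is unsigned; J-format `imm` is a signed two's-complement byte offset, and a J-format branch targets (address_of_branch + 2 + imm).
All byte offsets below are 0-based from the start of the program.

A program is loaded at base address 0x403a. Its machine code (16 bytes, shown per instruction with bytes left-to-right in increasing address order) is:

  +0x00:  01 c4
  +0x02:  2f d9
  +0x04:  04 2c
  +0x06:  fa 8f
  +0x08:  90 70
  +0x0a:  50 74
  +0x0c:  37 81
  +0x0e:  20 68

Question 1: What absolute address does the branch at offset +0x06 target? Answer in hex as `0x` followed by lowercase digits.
off 0x06: read fa 8f as little → 0x8ffa
  op=0x8ffa>>10=0x23 ⇒ goto (J)
  imm@[9:0]=0x3fa (s10→-6) ⇒ -6
  target = base 0x403a + off 0x06 + 2 + imm -6 = 0x403c

0x403c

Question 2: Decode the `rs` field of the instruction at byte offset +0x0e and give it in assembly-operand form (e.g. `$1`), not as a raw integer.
$2

off 0x0e: read 20 68 as little → 0x6820
  opcode bits[15:10]=0x1a: lsr/RR
  rd: (w>>7)&0x7=0x0 → $0
  rs: (w>>4)&0x7=0x2 → $2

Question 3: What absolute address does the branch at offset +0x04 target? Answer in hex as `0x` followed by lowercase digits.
off 0x04: read 04 2c as little → 0x2c04
  top 6b → 0xb → jsr [J]
  imm@[9:0]=0x4 ⇒ 4
  target = base 0x403a + off 0x04 + 2 + imm 4 = 0x4044

0x4044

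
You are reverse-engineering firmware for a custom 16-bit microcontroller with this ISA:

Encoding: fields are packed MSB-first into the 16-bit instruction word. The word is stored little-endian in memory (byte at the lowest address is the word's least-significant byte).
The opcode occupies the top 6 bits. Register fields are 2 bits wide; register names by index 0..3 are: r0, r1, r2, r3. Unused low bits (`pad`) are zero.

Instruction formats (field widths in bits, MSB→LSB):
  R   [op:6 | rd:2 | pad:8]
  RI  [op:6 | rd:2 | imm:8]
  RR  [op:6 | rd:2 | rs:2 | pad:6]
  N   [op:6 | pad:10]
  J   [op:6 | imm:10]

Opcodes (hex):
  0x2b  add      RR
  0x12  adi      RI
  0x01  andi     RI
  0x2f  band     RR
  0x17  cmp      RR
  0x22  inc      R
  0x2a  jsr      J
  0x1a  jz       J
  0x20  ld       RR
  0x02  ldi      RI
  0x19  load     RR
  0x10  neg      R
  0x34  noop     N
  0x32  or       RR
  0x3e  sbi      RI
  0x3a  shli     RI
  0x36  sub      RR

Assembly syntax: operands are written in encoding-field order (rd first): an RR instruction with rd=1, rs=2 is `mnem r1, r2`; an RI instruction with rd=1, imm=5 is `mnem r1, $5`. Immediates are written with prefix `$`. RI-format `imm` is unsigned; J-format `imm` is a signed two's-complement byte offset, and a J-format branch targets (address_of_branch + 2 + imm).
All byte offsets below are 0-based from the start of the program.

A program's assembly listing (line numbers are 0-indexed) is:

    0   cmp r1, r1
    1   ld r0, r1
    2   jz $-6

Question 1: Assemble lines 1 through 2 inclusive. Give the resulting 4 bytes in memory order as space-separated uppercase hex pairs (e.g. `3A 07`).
1. ld fields op=0x20:6|rd=0:2|rs=1:2|pad=0:6 → word 8040h → 40 80
2. jz fields op=0x1a:6|imm=-6:10 → word 6bfah → fa 6b

40 80 FA 6B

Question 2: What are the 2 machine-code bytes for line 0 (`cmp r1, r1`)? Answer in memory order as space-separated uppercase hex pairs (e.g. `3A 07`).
40 5D

0. cmp fields op=0x17:6|rd=1:2|rs=1:2|pad=0:6 → word 5d40h → 40 5d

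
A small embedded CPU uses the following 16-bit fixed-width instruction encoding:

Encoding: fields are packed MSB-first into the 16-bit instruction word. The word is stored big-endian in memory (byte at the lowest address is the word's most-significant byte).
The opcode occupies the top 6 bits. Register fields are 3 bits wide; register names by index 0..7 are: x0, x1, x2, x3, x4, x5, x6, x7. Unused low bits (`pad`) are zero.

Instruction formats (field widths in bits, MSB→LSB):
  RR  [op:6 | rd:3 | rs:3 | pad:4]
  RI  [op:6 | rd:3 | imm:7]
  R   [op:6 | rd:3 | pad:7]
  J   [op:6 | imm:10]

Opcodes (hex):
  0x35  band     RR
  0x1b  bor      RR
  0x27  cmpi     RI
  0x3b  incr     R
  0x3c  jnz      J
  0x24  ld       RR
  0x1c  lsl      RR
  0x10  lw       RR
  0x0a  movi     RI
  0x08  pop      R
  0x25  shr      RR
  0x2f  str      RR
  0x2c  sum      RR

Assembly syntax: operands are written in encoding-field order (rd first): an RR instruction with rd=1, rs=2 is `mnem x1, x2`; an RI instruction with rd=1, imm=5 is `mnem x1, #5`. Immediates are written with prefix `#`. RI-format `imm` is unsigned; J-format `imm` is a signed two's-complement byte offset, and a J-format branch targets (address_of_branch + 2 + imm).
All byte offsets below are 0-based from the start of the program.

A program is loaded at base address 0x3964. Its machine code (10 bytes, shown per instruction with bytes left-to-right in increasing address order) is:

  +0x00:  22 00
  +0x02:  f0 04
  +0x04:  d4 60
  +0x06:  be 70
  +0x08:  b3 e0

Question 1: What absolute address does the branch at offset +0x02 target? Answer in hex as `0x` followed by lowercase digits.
off 0x02: read f0 04 as big → 0xf004
  opcode bits[15:10]=0x3c: jnz/J
  [9:0] imm=4 = #4
  target = base 0x3964 + off 0x02 + 2 + imm 4 = 0x396c

0x396c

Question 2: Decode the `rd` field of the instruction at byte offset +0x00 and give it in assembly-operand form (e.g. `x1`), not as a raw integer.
x4

[00] 22 00 → 0x2200
  opcode bits[15:10]=0x8: pop/R
  rd: (w>>7)&0x7=0x4 → x4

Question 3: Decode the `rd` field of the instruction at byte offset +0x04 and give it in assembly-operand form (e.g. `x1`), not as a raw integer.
@+04  big-endian(d4 60) = 0xd460
  op=0xd460>>10=0x35 ⇒ band (RR)
  rd: (w>>7)&0x7=0x0 → x0
  rs: (w>>4)&0x7=0x6 → x6

x0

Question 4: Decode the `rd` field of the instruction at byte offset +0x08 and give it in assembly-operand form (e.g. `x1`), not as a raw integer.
@+08  big-endian(b3 e0) = 0xb3e0
  opcode bits[15:10]=0x2c: sum/RR
  [9:7] rd=7 = x7
  [6:4] rs=6 = x6

x7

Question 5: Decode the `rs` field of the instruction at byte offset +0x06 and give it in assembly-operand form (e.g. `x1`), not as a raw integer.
x7

off 0x06: read be 70 as big → 0xbe70
  opcode bits[15:10]=0x2f: str/RR
  rd: (w>>7)&0x7=0x4 → x4
  rs: (w>>4)&0x7=0x7 → x7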